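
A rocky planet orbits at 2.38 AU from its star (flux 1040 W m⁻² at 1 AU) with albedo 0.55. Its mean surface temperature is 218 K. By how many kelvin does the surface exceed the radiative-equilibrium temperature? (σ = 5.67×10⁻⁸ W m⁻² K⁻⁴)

ΔT ≈ 79.8 K

S = 1040/2.38² = 183.6 W m⁻².
T_eq = [S(1−A)/(4σ)]^(1/4) = [183.6×0.45/(4×5.67×10⁻⁸)]^(1/4) = 138.2 K.
ΔT = T_surf − T_eq = 218 − 138.2.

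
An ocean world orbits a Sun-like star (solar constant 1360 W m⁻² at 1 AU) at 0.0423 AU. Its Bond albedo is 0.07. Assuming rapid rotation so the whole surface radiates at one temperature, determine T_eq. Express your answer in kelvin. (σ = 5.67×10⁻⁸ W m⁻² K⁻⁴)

T_eq ≈ 1330 K

Flux at 0.0423 AU: S = 1360/0.0423² = 7.60×10⁵ W m⁻².
Energy balance: absorbed = emitted ⇒ πR²·S(1−A) = 4πR²·σT_eq⁴, so T_eq⁴ = S(1−A)/(4σ).
T_eq = [7.60×10⁵ × 0.93 / (4 × 5.67×10⁻⁸)]^(1/4) = (3.12×10¹²)^(1/4) = 1330 K.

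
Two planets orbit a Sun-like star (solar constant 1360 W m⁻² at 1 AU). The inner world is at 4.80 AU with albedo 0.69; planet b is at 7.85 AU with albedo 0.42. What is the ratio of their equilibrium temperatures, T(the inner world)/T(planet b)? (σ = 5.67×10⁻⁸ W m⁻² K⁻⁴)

T₁/T₂ ≈ 1.093

T_eq = [S₀(1−A)/(4σd²)]^(1/4), so T ∝ (1−A)^(1/4) / √d.
T₁ = [1360×0.31/(4×5.67×10⁻⁸×4.80²)]^(1/4) = 94.77 K.
T₂ = [1360×0.58/(4×5.67×10⁻⁸×7.85²)]^(1/4) = 86.68 K.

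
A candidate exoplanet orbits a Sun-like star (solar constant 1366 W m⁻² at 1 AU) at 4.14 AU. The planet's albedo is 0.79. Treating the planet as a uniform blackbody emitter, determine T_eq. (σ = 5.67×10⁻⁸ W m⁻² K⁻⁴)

Flux at 4.14 AU: S = 1366/4.14² = 79.7 W m⁻².
Energy balance: absorbed = emitted ⇒ πR²·S(1−A) = 4πR²·σT_eq⁴, so T_eq⁴ = S(1−A)/(4σ).
T_eq = [79.7 × 0.21 / (4 × 5.67×10⁻⁸)]^(1/4) = (7.38×10⁷)^(1/4) = 92.7 K.

T_eq ≈ 92.7 K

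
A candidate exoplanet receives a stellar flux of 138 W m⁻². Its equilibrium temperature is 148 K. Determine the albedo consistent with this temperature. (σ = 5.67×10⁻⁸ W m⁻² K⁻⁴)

From T_eq⁴ = S(1−A)/(4σ): 1−A = 4σT_eq⁴/S.
1−A = 4 × 5.67×10⁻⁸ × (148)⁴ / 138 = 0.789.

A ≈ 0.21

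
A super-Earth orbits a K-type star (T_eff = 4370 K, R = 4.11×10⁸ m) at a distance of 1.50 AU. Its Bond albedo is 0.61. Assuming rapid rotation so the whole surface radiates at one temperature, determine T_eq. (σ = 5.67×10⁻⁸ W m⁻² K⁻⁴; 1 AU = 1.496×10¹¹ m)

T_eq ≈ 105 K

d = 1.50 AU = 2.24×10¹¹ m.
L = 4πR_⋆²σT_⋆⁴ = 4π(4.11×10⁸)² × 5.67×10⁻⁸ × (4370)⁴ = 4.39×10²⁵ W.
S = L/(4πd²) = 69.4 W m⁻².
Energy balance: absorbed = emitted ⇒ πR²·S(1−A) = 4πR²·σT_eq⁴, so T_eq⁴ = S(1−A)/(4σ).
T_eq = [69.4 × 0.39 / (4 × 5.67×10⁻⁸)]^(1/4) = (1.19×10⁸)^(1/4) = 105 K.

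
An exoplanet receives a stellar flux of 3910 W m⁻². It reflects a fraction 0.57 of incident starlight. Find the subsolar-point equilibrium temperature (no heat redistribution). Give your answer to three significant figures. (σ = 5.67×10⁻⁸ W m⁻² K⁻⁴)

At the subsolar point the surface absorbs S(1−A) and emits σT⁴ per unit area — no factor of 4, since only the local patch is in balance.
T = [3910 × 0.43 / 5.67×10⁻⁸]^(1/4) = (2.97×10¹⁰)^(1/4) = 415 K.

T_ss ≈ 415 K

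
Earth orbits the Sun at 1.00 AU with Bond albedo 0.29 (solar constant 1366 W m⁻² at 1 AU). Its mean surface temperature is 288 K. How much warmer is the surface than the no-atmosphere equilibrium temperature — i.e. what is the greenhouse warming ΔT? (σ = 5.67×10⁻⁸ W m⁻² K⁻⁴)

S = 1366/1.00² = 1366 W m⁻².
T_eq = [S(1−A)/(4σ)]^(1/4) = [1366×0.71/(4×5.67×10⁻⁸)]^(1/4) = 255.7 K.
ΔT = T_surf − T_eq = 288 − 255.7.

ΔT ≈ 32.3 K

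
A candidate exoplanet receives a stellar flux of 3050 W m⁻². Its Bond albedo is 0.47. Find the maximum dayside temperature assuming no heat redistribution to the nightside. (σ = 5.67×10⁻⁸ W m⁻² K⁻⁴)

T_ss ≈ 411 K

With no redistribution each surface element balances locally: S(1−A) = σT⁴.
T = [3050 × 0.53 / 5.67×10⁻⁸]^(1/4) = (2.85×10¹⁰)^(1/4) = 411 K.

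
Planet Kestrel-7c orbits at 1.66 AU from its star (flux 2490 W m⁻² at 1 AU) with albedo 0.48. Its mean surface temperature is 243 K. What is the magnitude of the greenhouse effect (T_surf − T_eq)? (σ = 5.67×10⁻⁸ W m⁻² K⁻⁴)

S = 2490/1.66² = 903.6 W m⁻².
T_eq = [S(1−A)/(4σ)]^(1/4) = [903.6×0.52/(4×5.67×10⁻⁸)]^(1/4) = 213.3 K.
ΔT = T_surf − T_eq = 243 − 213.3.

ΔT ≈ 29.7 K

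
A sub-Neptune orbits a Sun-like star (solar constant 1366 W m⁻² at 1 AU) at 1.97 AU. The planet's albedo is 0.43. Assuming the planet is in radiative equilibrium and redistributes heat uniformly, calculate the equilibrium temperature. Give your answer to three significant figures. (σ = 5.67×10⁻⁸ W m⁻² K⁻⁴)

T_eq ≈ 172 K

Flux at 1.97 AU: S = 1366/1.97² = 352 W m⁻².
Energy balance: absorbed = emitted ⇒ πR²·S(1−A) = 4πR²·σT_eq⁴, so T_eq⁴ = S(1−A)/(4σ).
T_eq = [352 × 0.57 / (4 × 5.67×10⁻⁸)]^(1/4) = (8.85×10⁸)^(1/4) = 172 K.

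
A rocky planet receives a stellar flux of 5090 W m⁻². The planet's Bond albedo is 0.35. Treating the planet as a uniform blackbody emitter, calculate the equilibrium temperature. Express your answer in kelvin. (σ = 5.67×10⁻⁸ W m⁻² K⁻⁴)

Energy balance: absorbed = emitted ⇒ πR²·S(1−A) = 4πR²·σT_eq⁴, so T_eq⁴ = S(1−A)/(4σ).
T_eq = [5090 × 0.65 / (4 × 5.67×10⁻⁸)]^(1/4) = (1.46×10¹⁰)^(1/4) = 348 K.

T_eq ≈ 348 K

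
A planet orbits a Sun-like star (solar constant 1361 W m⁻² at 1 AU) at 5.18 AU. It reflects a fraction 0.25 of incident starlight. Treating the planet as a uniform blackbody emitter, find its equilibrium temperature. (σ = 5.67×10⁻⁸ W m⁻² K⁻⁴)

Flux at 5.18 AU: S = 1361/5.18² = 50.7 W m⁻².
Energy balance: absorbed = emitted ⇒ πR²·S(1−A) = 4πR²·σT_eq⁴, so T_eq⁴ = S(1−A)/(4σ).
T_eq = [50.7 × 0.75 / (4 × 5.67×10⁻⁸)]^(1/4) = (1.68×10⁸)^(1/4) = 114 K.

T_eq ≈ 114 K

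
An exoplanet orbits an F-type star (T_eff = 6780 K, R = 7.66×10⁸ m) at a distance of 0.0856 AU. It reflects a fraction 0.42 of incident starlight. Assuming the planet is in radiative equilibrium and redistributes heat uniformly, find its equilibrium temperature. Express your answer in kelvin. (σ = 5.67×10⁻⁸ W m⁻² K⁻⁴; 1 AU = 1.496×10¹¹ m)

d = 0.0856 AU = 1.28×10¹⁰ m.
L = 4πR_⋆²σT_⋆⁴ = 4π(7.66×10⁸)² × 5.67×10⁻⁸ × (6780)⁴ = 8.83×10²⁶ W.
S = L/(4πd²) = 4.29×10⁵ W m⁻².
Energy balance: absorbed = emitted ⇒ πR²·S(1−A) = 4πR²·σT_eq⁴, so T_eq⁴ = S(1−A)/(4σ).
T_eq = [4.29×10⁵ × 0.58 / (4 × 5.67×10⁻⁸)]^(1/4) = (1.10×10¹²)^(1/4) = 1020 K.

T_eq ≈ 1020 K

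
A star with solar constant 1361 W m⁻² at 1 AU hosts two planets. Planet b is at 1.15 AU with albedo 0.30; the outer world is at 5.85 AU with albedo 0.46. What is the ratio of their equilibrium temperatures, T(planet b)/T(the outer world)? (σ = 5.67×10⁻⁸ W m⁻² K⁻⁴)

T_eq = [S₀(1−A)/(4σd²)]^(1/4), so T ∝ (1−A)^(1/4) / √d.
T₁ = [1361×0.70/(4×5.67×10⁻⁸×1.15²)]^(1/4) = 237.40 K.
T₂ = [1361×0.54/(4×5.67×10⁻⁸×5.85²)]^(1/4) = 98.64 K.

T₁/T₂ ≈ 2.407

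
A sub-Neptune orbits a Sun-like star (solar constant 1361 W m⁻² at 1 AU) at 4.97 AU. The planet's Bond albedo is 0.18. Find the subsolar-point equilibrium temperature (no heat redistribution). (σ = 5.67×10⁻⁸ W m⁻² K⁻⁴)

T_ss ≈ 168 K

Flux at 4.97 AU: S = 1361/4.97² = 55.1 W m⁻².
At the subsolar point the surface absorbs S(1−A) and emits σT⁴ per unit area — no factor of 4, since only the local patch is in balance.
T = [55.1 × 0.82 / 5.67×10⁻⁸]^(1/4) = (7.97×10⁸)^(1/4) = 168 K.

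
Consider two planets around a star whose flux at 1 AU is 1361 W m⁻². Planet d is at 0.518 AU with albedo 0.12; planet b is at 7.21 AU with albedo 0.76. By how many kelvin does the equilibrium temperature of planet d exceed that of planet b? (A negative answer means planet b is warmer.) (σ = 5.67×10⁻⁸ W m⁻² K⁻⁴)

T_eq = [S₀(1−A)/(4σd²)]^(1/4), so T ∝ (1−A)^(1/4) / √d.
T₁ = [1361×0.88/(4×5.67×10⁻⁸×0.518²)]^(1/4) = 374.55 K.
T₂ = [1361×0.24/(4×5.67×10⁻⁸×7.21²)]^(1/4) = 72.55 K.

ΔT ≈ 302.0 K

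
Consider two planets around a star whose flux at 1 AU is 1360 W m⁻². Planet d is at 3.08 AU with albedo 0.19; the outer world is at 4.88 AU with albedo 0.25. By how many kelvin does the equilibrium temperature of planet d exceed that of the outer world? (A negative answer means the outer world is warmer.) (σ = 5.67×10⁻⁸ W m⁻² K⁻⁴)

ΔT ≈ 33.2 K

T_eq = [S₀(1−A)/(4σd²)]^(1/4), so T ∝ (1−A)^(1/4) / √d.
T₁ = [1360×0.81/(4×5.67×10⁻⁸×3.08²)]^(1/4) = 150.42 K.
T₂ = [1360×0.75/(4×5.67×10⁻⁸×4.88²)]^(1/4) = 117.23 K.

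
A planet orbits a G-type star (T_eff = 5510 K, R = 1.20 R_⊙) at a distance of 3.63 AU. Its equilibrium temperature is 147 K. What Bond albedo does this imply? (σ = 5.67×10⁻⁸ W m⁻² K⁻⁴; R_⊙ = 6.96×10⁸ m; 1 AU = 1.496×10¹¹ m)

R_⋆ = 1.20 × 6.96×10⁸ = 8.35×10⁸ m.
d = 3.63 AU = 5.43×10¹¹ m.
L = 4πR_⋆²σT_⋆⁴ = 4π(8.35×10⁸)² × 5.67×10⁻⁸ × (5510)⁴ = 4.58×10²⁶ W.
S = L/(4πd²) = 124 W m⁻².
From T_eq⁴ = S(1−A)/(4σ): 1−A = 4σT_eq⁴/S.
1−A = 4 × 5.67×10⁻⁸ × (147)⁴ / 124 = 0.857.

A ≈ 0.14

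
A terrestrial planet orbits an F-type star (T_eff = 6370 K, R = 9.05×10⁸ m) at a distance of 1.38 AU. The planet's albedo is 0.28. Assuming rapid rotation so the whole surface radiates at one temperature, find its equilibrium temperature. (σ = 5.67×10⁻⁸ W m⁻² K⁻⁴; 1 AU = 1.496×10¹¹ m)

d = 1.38 AU = 2.06×10¹¹ m.
L = 4πR_⋆²σT_⋆⁴ = 4π(9.05×10⁸)² × 5.67×10⁻⁸ × (6370)⁴ = 9.61×10²⁶ W.
S = L/(4πd²) = 1790 W m⁻².
Energy balance: absorbed = emitted ⇒ πR²·S(1−A) = 4πR²·σT_eq⁴, so T_eq⁴ = S(1−A)/(4σ).
T_eq = [1790 × 0.72 / (4 × 5.67×10⁻⁸)]^(1/4) = (5.70×10⁹)^(1/4) = 275 K.

T_eq ≈ 275 K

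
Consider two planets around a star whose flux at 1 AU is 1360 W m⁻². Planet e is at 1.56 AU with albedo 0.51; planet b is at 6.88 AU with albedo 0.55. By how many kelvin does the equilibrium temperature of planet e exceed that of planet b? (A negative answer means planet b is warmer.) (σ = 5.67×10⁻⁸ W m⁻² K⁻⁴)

ΔT ≈ 99.5 K

T_eq = [S₀(1−A)/(4σd²)]^(1/4), so T ∝ (1−A)^(1/4) / √d.
T₁ = [1360×0.49/(4×5.67×10⁻⁸×1.56²)]^(1/4) = 186.41 K.
T₂ = [1360×0.45/(4×5.67×10⁻⁸×6.88²)]^(1/4) = 86.89 K.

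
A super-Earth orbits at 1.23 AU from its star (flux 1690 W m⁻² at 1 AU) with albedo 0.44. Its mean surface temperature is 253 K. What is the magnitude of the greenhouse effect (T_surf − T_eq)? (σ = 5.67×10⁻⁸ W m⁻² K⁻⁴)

ΔT ≈ 23.8 K

S = 1690/1.23² = 1117 W m⁻².
T_eq = [S(1−A)/(4σ)]^(1/4) = [1117×0.56/(4×5.67×10⁻⁸)]^(1/4) = 229.2 K.
ΔT = T_surf − T_eq = 253 − 229.2.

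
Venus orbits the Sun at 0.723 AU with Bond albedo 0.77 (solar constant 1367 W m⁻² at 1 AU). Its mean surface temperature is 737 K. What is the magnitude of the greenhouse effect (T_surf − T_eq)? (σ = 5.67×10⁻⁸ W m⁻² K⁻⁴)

ΔT ≈ 510.1 K

S = 1367/0.723² = 2615 W m⁻².
T_eq = [S(1−A)/(4σ)]^(1/4) = [2615×0.23/(4×5.67×10⁻⁸)]^(1/4) = 226.9 K.
ΔT = T_surf − T_eq = 737 − 226.9.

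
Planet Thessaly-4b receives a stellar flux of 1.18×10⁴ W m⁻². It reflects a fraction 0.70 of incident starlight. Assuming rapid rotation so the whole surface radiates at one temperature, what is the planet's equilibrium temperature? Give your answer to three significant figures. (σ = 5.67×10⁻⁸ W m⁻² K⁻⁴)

T_eq ≈ 353 K

Energy balance: absorbed = emitted ⇒ πR²·S(1−A) = 4πR²·σT_eq⁴, so T_eq⁴ = S(1−A)/(4σ).
T_eq = [1.18×10⁴ × 0.30 / (4 × 5.67×10⁻⁸)]^(1/4) = (1.56×10¹⁰)^(1/4) = 353 K.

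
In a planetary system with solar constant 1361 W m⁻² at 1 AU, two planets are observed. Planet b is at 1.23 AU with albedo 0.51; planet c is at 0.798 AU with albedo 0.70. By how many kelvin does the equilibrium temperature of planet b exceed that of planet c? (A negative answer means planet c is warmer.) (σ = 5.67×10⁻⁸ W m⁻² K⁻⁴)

T_eq = [S₀(1−A)/(4σd²)]^(1/4), so T ∝ (1−A)^(1/4) / √d.
T₁ = [1361×0.49/(4×5.67×10⁻⁸×1.23²)]^(1/4) = 209.97 K.
T₂ = [1361×0.30/(4×5.67×10⁻⁸×0.798²)]^(1/4) = 230.59 K.

ΔT ≈ -20.6 K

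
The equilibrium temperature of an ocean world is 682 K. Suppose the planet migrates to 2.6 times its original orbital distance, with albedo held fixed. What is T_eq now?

T_eq ∝ L^(1/4) · d^(−1/2).
T′ = 682 / 2.6^(1/2) = 423 K.

T_eq ≈ 423 K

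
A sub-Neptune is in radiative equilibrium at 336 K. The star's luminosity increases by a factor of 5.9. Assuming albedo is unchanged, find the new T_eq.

T_eq ∝ L^(1/4) · d^(−1/2).
T′ = 336 × 5.9^(1/4) = 524 K.

T_eq ≈ 524 K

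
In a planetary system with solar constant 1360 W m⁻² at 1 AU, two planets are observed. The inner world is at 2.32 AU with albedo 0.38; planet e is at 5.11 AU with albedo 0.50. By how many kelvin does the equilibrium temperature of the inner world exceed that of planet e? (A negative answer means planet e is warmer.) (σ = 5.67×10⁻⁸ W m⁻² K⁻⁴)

ΔT ≈ 58.6 K

T_eq = [S₀(1−A)/(4σd²)]^(1/4), so T ∝ (1−A)^(1/4) / √d.
T₁ = [1360×0.62/(4×5.67×10⁻⁸×2.32²)]^(1/4) = 162.12 K.
T₂ = [1360×0.50/(4×5.67×10⁻⁸×5.11²)]^(1/4) = 103.52 K.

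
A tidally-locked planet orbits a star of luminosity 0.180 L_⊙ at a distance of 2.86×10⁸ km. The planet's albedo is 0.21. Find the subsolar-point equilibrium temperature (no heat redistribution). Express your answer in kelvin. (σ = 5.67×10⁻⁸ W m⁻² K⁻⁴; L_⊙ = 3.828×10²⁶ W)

T_ss ≈ 175 K

d = 2.86×10⁸ km = 2.86×10¹¹ m.
L = 0.180 × 3.828×10²⁶ = 6.89×10²⁵ W.
Flux: S = L/(4πd²) = 6.89×10²⁵/(4π×(2.86×10¹¹)²) = 67.0 W m⁻².
At the subsolar point the surface absorbs S(1−A) and emits σT⁴ per unit area — no factor of 4, since only the local patch is in balance.
T = [67.0 × 0.79 / 5.67×10⁻⁸]^(1/4) = (9.34×10⁸)^(1/4) = 175 K.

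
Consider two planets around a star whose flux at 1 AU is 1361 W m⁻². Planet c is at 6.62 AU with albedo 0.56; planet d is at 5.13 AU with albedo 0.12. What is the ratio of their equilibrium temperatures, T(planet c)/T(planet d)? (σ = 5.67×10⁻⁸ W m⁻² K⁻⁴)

T_eq = [S₀(1−A)/(4σd²)]^(1/4), so T ∝ (1−A)^(1/4) / √d.
T₁ = [1361×0.44/(4×5.67×10⁻⁸×6.62²)]^(1/4) = 88.10 K.
T₂ = [1361×0.88/(4×5.67×10⁻⁸×5.13²)]^(1/4) = 119.02 K.

T₁/T₂ ≈ 0.740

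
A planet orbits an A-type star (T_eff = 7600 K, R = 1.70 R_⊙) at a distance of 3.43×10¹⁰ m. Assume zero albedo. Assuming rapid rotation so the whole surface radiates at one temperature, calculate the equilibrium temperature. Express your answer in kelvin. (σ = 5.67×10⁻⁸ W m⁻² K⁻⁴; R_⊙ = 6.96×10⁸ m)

R_⋆ = 1.70 × 6.96×10⁸ = 1.18×10⁹ m.
L = 4πR_⋆²σT_⋆⁴ = 4π(1.18×10⁹)² × 5.67×10⁻⁸ × (7600)⁴ = 3.33×10²⁷ W.
S = L/(4πd²) = 2.25×10⁵ W m⁻².
Energy balance: absorbed = emitted ⇒ πR²·S(1−A) = 4πR²·σT_eq⁴, so T_eq⁴ = S(1−A)/(4σ).
T_eq = [2.25×10⁵ × 1.00 / (4 × 5.67×10⁻⁸)]^(1/4) = (9.92×10¹¹)^(1/4) = 998 K.

T_eq ≈ 998 K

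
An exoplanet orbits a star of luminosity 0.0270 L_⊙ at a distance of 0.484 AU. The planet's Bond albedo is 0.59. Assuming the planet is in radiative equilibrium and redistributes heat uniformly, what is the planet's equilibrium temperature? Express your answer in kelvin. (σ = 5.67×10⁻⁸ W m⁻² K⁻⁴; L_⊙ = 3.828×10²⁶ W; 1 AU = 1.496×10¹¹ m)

d = 0.484 AU = 7.24×10¹⁰ m.
L = 0.0270 × 3.828×10²⁶ = 1.03×10²⁵ W.
Flux: S = L/(4πd²) = 1.03×10²⁵/(4π×(7.24×10¹⁰)²) = 157 W m⁻².
Energy balance: absorbed = emitted ⇒ πR²·S(1−A) = 4πR²·σT_eq⁴, so T_eq⁴ = S(1−A)/(4σ).
T_eq = [157 × 0.41 / (4 × 5.67×10⁻⁸)]^(1/4) = (2.84×10⁸)^(1/4) = 130 K.

T_eq ≈ 130 K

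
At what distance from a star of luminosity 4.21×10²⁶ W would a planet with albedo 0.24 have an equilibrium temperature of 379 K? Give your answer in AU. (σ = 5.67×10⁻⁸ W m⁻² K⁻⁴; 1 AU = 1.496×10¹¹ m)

d ≈ 0.493 AU

From T_eq⁴ = L(1−A)/(16πσd²): d = √[L(1−A)/(16πσT_eq⁴)].
d = √[4.21×10²⁶ × 0.76 / (16π × 5.67×10⁻⁸ × (379)⁴)] = 7.38×10¹⁰ m = 0.493 AU.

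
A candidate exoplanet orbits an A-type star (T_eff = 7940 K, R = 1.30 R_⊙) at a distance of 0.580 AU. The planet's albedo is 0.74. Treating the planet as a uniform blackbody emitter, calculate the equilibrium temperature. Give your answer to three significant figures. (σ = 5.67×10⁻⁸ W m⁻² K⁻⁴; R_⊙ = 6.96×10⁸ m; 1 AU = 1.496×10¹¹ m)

R_⋆ = 1.30 × 6.96×10⁸ = 9.05×10⁸ m.
d = 0.580 AU = 8.68×10¹⁰ m.
L = 4πR_⋆²σT_⋆⁴ = 4π(9.05×10⁸)² × 5.67×10⁻⁸ × (7940)⁴ = 2.32×10²⁷ W.
S = L/(4πd²) = 2.45×10⁴ W m⁻².
Energy balance: absorbed = emitted ⇒ πR²·S(1−A) = 4πR²·σT_eq⁴, so T_eq⁴ = S(1−A)/(4σ).
T_eq = [2.45×10⁴ × 0.26 / (4 × 5.67×10⁻⁸)]^(1/4) = (2.81×10¹⁰)^(1/4) = 409 K.

T_eq ≈ 409 K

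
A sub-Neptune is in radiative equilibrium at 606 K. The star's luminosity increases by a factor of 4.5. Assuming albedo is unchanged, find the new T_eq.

T_eq ∝ L^(1/4) · d^(−1/2).
T′ = 606 × 4.5^(1/4) = 883 K.

T_eq ≈ 883 K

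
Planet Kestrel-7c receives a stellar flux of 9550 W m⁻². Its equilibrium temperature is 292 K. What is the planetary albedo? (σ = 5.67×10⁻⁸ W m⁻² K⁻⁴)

A ≈ 0.83

From T_eq⁴ = S(1−A)/(4σ): 1−A = 4σT_eq⁴/S.
1−A = 4 × 5.67×10⁻⁸ × (292)⁴ / 9550 = 0.173.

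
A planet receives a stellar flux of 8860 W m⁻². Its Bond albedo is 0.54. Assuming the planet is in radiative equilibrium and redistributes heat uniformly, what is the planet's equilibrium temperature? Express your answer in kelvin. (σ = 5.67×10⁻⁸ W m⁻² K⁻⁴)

Energy balance: absorbed = emitted ⇒ πR²·S(1−A) = 4πR²·σT_eq⁴, so T_eq⁴ = S(1−A)/(4σ).
T_eq = [8860 × 0.46 / (4 × 5.67×10⁻⁸)]^(1/4) = (1.80×10¹⁰)^(1/4) = 366 K.

T_eq ≈ 366 K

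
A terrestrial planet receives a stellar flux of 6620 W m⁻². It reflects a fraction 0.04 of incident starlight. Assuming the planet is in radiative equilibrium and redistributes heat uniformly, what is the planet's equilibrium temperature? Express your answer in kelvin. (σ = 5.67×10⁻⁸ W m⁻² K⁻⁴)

T_eq ≈ 409 K

Energy balance: absorbed = emitted ⇒ πR²·S(1−A) = 4πR²·σT_eq⁴, so T_eq⁴ = S(1−A)/(4σ).
T_eq = [6620 × 0.96 / (4 × 5.67×10⁻⁸)]^(1/4) = (2.80×10¹⁰)^(1/4) = 409 K.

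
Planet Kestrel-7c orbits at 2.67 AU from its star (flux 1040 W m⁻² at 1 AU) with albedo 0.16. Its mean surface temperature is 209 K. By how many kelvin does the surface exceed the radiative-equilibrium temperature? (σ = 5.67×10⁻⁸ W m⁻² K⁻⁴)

S = 1040/2.67² = 145.9 W m⁻².
T_eq = [S(1−A)/(4σ)]^(1/4) = [145.9×0.84/(4×5.67×10⁻⁸)]^(1/4) = 152.5 K.
ΔT = T_surf − T_eq = 209 − 152.5.

ΔT ≈ 56.5 K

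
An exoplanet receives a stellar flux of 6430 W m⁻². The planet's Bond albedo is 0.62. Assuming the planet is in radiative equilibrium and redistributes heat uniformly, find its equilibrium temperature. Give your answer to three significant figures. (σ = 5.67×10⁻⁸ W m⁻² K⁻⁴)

T_eq ≈ 322 K

Energy balance: absorbed = emitted ⇒ πR²·S(1−A) = 4πR²·σT_eq⁴, so T_eq⁴ = S(1−A)/(4σ).
T_eq = [6430 × 0.38 / (4 × 5.67×10⁻⁸)]^(1/4) = (1.08×10¹⁰)^(1/4) = 322 K.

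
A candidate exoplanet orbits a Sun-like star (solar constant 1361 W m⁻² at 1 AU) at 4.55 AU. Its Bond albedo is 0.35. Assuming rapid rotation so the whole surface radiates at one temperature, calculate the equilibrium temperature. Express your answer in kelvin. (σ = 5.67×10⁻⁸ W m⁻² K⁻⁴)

T_eq ≈ 117 K

Flux at 4.55 AU: S = 1361/4.55² = 65.7 W m⁻².
Energy balance: absorbed = emitted ⇒ πR²·S(1−A) = 4πR²·σT_eq⁴, so T_eq⁴ = S(1−A)/(4σ).
T_eq = [65.7 × 0.65 / (4 × 5.67×10⁻⁸)]^(1/4) = (1.88×10⁸)^(1/4) = 117 K.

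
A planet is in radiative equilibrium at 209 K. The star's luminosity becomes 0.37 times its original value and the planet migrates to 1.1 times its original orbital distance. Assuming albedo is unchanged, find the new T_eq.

T_eq ∝ L^(1/4) · d^(−1/2).
T′ = 209 × 0.37^(1/4) / 1.1^(1/2) = 155 K.

T_eq ≈ 155 K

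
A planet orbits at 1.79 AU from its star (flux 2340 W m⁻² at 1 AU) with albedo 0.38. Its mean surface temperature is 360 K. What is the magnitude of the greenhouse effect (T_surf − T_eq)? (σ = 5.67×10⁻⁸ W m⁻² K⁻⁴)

ΔT ≈ 148.6 K

S = 2340/1.79² = 730.3 W m⁻².
T_eq = [S(1−A)/(4σ)]^(1/4) = [730.3×0.62/(4×5.67×10⁻⁸)]^(1/4) = 211.4 K.
ΔT = T_surf − T_eq = 360 − 211.4.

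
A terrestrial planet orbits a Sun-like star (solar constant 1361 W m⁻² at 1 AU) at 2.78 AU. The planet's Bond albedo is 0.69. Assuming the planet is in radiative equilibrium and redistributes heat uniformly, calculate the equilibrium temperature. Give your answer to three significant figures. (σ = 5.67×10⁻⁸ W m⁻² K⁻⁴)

Flux at 2.78 AU: S = 1361/2.78² = 176 W m⁻².
Energy balance: absorbed = emitted ⇒ πR²·S(1−A) = 4πR²·σT_eq⁴, so T_eq⁴ = S(1−A)/(4σ).
T_eq = [176 × 0.31 / (4 × 5.67×10⁻⁸)]^(1/4) = (2.41×10⁸)^(1/4) = 125 K.

T_eq ≈ 125 K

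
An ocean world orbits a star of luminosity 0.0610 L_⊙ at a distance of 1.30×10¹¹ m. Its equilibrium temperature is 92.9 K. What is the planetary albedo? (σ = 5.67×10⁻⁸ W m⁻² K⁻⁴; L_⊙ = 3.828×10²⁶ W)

A ≈ 0.85

L = 0.0610 × 3.828×10²⁶ = 2.34×10²⁵ W.
Flux: S = L/(4πd²) = 2.34×10²⁵/(4π×(1.30×10¹¹)²) = 110 W m⁻².
From T_eq⁴ = S(1−A)/(4σ): 1−A = 4σT_eq⁴/S.
1−A = 4 × 5.67×10⁻⁸ × (92.9)⁴ / 110 = 0.154.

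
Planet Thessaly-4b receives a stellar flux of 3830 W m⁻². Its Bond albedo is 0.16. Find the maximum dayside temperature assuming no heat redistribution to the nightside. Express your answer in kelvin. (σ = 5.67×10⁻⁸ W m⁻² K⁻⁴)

With no redistribution each surface element balances locally: S(1−A) = σT⁴.
T = [3830 × 0.84 / 5.67×10⁻⁸]^(1/4) = (5.67×10¹⁰)^(1/4) = 488 K.

T_ss ≈ 488 K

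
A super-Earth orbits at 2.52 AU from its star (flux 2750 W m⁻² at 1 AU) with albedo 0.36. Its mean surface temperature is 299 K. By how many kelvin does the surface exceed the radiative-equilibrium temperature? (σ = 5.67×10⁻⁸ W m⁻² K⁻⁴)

S = 2750/2.52² = 433.0 W m⁻².
T_eq = [S(1−A)/(4σ)]^(1/4) = [433.0×0.64/(4×5.67×10⁻⁸)]^(1/4) = 187.0 K.
ΔT = T_surf − T_eq = 299 − 187.0.

ΔT ≈ 112.0 K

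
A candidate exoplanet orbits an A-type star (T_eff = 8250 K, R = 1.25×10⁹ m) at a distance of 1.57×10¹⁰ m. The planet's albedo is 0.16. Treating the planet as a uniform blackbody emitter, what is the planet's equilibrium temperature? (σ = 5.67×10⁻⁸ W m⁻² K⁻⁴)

L = 4πR_⋆²σT_⋆⁴ = 4π(1.25×10⁹)² × 5.67×10⁻⁸ × (8250)⁴ = 5.16×10²⁷ W.
S = L/(4πd²) = 1.67×10⁶ W m⁻².
Energy balance: absorbed = emitted ⇒ πR²·S(1−A) = 4πR²·σT_eq⁴, so T_eq⁴ = S(1−A)/(4σ).
T_eq = [1.67×10⁶ × 0.84 / (4 × 5.67×10⁻⁸)]^(1/4) = (6.17×10¹²)^(1/4) = 1580 K.

T_eq ≈ 1580 K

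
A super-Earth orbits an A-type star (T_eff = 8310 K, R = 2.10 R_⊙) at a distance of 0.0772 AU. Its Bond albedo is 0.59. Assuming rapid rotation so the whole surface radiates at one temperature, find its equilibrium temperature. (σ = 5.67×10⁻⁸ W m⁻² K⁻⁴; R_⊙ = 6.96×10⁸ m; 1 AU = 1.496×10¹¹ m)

R_⋆ = 2.10 × 6.96×10⁸ = 1.46×10⁹ m.
d = 0.0772 AU = 1.15×10¹⁰ m.
L = 4πR_⋆²σT_⋆⁴ = 4π(1.46×10⁹)² × 5.67×10⁻⁸ × (8310)⁴ = 7.26×10²⁷ W.
S = L/(4πd²) = 4.33×10⁶ W m⁻².
Energy balance: absorbed = emitted ⇒ πR²·S(1−A) = 4πR²·σT_eq⁴, so T_eq⁴ = S(1−A)/(4σ).
T_eq = [4.33×10⁶ × 0.41 / (4 × 5.67×10⁻⁸)]^(1/4) = (7.83×10¹²)^(1/4) = 1670 K.

T_eq ≈ 1670 K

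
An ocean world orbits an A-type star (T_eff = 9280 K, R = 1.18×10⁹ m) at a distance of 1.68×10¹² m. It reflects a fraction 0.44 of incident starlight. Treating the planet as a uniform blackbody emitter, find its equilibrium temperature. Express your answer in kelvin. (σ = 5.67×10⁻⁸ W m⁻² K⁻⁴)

T_eq ≈ 150 K

L = 4πR_⋆²σT_⋆⁴ = 4π(1.18×10⁹)² × 5.67×10⁻⁸ × (9280)⁴ = 7.36×10²⁷ W.
S = L/(4πd²) = 207 W m⁻².
Energy balance: absorbed = emitted ⇒ πR²·S(1−A) = 4πR²·σT_eq⁴, so T_eq⁴ = S(1−A)/(4σ).
T_eq = [207 × 0.56 / (4 × 5.67×10⁻⁸)]^(1/4) = (5.12×10⁸)^(1/4) = 150 K.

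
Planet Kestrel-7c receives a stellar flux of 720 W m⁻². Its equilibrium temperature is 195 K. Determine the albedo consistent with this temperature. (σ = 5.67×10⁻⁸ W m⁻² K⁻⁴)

From T_eq⁴ = S(1−A)/(4σ): 1−A = 4σT_eq⁴/S.
1−A = 4 × 5.67×10⁻⁸ × (195)⁴ / 720 = 0.455.

A ≈ 0.54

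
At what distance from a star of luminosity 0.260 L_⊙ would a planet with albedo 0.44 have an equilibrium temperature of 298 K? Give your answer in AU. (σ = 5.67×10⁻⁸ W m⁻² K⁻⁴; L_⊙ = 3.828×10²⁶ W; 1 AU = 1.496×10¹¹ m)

L = 0.260 × 3.828×10²⁶ = 9.95×10²⁵ W.
From T_eq⁴ = L(1−A)/(16πσd²): d = √[L(1−A)/(16πσT_eq⁴)].
d = √[9.95×10²⁵ × 0.56 / (16π × 5.67×10⁻⁸ × (298)⁴)] = 4.98×10¹⁰ m = 0.333 AU.

d ≈ 0.333 AU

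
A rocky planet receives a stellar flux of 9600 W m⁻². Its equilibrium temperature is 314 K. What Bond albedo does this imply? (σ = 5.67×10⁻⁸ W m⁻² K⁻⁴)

From T_eq⁴ = S(1−A)/(4σ): 1−A = 4σT_eq⁴/S.
1−A = 4 × 5.67×10⁻⁸ × (314)⁴ / 9600 = 0.230.

A ≈ 0.77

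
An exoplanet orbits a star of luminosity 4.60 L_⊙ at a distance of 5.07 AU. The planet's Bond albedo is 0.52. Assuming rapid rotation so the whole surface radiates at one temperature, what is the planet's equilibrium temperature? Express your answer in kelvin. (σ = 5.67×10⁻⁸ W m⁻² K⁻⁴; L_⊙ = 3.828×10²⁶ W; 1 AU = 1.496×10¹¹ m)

T_eq ≈ 151 K

d = 5.07 AU = 7.58×10¹¹ m.
L = 4.60 × 3.828×10²⁶ = 1.76×10²⁷ W.
Flux: S = L/(4πd²) = 1.76×10²⁷/(4π×(7.58×10¹¹)²) = 244 W m⁻².
Energy balance: absorbed = emitted ⇒ πR²·S(1−A) = 4πR²·σT_eq⁴, so T_eq⁴ = S(1−A)/(4σ).
T_eq = [244 × 0.48 / (4 × 5.67×10⁻⁸)]^(1/4) = (5.16×10⁸)^(1/4) = 151 K.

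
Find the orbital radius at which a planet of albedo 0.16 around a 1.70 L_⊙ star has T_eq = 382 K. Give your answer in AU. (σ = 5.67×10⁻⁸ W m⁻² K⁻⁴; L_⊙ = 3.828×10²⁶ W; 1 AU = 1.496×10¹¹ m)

d ≈ 0.634 AU

L = 1.70 × 3.828×10²⁶ = 6.51×10²⁶ W.
From T_eq⁴ = L(1−A)/(16πσd²): d = √[L(1−A)/(16πσT_eq⁴)].
d = √[6.51×10²⁶ × 0.84 / (16π × 5.67×10⁻⁸ × (382)⁴)] = 9.49×10¹⁰ m = 0.634 AU.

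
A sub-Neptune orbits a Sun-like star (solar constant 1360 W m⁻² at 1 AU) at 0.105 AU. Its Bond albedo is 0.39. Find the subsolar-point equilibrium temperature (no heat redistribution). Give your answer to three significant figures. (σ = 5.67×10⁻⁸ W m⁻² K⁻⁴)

T_ss ≈ 1070 K

Flux at 0.105 AU: S = 1360/0.105² = 1.23×10⁵ W m⁻².
At the subsolar point the surface absorbs S(1−A) and emits σT⁴ per unit area — no factor of 4, since only the local patch is in balance.
T = [1.23×10⁵ × 0.61 / 5.67×10⁻⁸]^(1/4) = (1.33×10¹²)^(1/4) = 1070 K.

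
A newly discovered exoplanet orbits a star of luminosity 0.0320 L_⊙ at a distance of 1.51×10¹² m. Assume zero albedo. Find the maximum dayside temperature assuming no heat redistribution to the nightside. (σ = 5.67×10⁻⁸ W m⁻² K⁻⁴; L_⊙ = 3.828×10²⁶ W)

T_ss ≈ 52.4 K

L = 0.0320 × 3.828×10²⁶ = 1.22×10²⁵ W.
Flux: S = L/(4πd²) = 1.22×10²⁵/(4π×(1.51×10¹²)²) = 0.428 W m⁻².
With no redistribution each surface element balances locally: S(1−A) = σT⁴.
T = [0.428 × 1.00 / 5.67×10⁻⁸]^(1/4) = (7.54×10⁶)^(1/4) = 52.4 K.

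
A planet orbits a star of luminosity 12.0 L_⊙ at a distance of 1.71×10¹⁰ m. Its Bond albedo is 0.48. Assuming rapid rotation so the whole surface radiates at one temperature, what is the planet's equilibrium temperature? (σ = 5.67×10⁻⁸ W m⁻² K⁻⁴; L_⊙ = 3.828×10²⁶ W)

T_eq ≈ 1300 K

L = 12.0 × 3.828×10²⁶ = 4.59×10²⁷ W.
Flux: S = L/(4πd²) = 4.59×10²⁷/(4π×(1.71×10¹⁰)²) = 1.25×10⁶ W m⁻².
Energy balance: absorbed = emitted ⇒ πR²·S(1−A) = 4πR²·σT_eq⁴, so T_eq⁴ = S(1−A)/(4σ).
T_eq = [1.25×10⁶ × 0.52 / (4 × 5.67×10⁻⁸)]^(1/4) = (2.87×10¹²)^(1/4) = 1300 K.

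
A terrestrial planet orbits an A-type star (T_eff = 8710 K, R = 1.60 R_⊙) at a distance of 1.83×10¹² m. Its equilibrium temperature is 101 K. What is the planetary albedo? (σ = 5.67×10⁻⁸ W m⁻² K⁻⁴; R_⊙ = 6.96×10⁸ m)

R_⋆ = 1.60 × 6.96×10⁸ = 1.11×10⁹ m.
L = 4πR_⋆²σT_⋆⁴ = 4π(1.11×10⁹)² × 5.67×10⁻⁸ × (8710)⁴ = 5.09×10²⁷ W.
S = L/(4πd²) = 121 W m⁻².
From T_eq⁴ = S(1−A)/(4σ): 1−A = 4σT_eq⁴/S.
1−A = 4 × 5.67×10⁻⁸ × (101)⁴ / 121 = 0.195.

A ≈ 0.80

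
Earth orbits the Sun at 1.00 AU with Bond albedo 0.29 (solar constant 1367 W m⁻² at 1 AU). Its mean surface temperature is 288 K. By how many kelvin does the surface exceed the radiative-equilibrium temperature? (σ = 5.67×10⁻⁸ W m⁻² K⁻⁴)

S = 1367/1.00² = 1367 W m⁻².
T_eq = [S(1−A)/(4σ)]^(1/4) = [1367×0.71/(4×5.67×10⁻⁸)]^(1/4) = 255.8 K.
ΔT = T_surf − T_eq = 288 − 255.8.

ΔT ≈ 32.2 K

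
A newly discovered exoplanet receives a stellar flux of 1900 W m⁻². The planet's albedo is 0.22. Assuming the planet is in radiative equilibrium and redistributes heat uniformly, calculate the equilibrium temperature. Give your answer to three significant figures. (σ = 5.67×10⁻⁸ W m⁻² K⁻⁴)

Energy balance: absorbed = emitted ⇒ πR²·S(1−A) = 4πR²·σT_eq⁴, so T_eq⁴ = S(1−A)/(4σ).
T_eq = [1900 × 0.78 / (4 × 5.67×10⁻⁸)]^(1/4) = (6.53×10⁹)^(1/4) = 284 K.

T_eq ≈ 284 K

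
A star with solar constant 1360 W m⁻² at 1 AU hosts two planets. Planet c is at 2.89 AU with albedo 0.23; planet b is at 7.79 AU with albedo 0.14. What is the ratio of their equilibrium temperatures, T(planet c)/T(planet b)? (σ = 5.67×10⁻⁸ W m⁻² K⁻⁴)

T₁/T₂ ≈ 1.597

T_eq = [S₀(1−A)/(4σd²)]^(1/4), so T ∝ (1−A)^(1/4) / √d.
T₁ = [1360×0.77/(4×5.67×10⁻⁸×2.89²)]^(1/4) = 153.34 K.
T₂ = [1360×0.86/(4×5.67×10⁻⁸×7.79²)]^(1/4) = 96.01 K.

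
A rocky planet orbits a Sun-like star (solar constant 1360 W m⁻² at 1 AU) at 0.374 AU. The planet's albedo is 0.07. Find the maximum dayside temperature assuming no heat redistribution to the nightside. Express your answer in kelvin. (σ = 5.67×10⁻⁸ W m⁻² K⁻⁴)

T_ss ≈ 632 K

Flux at 0.374 AU: S = 1360/0.374² = 9720 W m⁻².
With no redistribution each surface element balances locally: S(1−A) = σT⁴.
T = [9720 × 0.93 / 5.67×10⁻⁸]^(1/4) = (1.59×10¹¹)^(1/4) = 632 K.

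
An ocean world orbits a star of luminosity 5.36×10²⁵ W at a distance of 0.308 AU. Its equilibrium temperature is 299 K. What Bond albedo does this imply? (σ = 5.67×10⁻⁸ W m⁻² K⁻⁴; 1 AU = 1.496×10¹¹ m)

A ≈ 0.10

d = 0.308 AU = 4.61×10¹⁰ m.
Flux: S = L/(4πd²) = 5.36×10²⁵/(4π×(4.61×10¹⁰)²) = 2010 W m⁻².
From T_eq⁴ = S(1−A)/(4σ): 1−A = 4σT_eq⁴/S.
1−A = 4 × 5.67×10⁻⁸ × (299)⁴ / 2010 = 0.902.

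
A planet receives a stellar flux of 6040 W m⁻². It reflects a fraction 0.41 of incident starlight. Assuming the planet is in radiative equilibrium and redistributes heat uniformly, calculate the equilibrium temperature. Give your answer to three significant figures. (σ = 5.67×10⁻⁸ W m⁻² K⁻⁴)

T_eq ≈ 354 K

Energy balance: absorbed = emitted ⇒ πR²·S(1−A) = 4πR²·σT_eq⁴, so T_eq⁴ = S(1−A)/(4σ).
T_eq = [6040 × 0.59 / (4 × 5.67×10⁻⁸)]^(1/4) = (1.57×10¹⁰)^(1/4) = 354 K.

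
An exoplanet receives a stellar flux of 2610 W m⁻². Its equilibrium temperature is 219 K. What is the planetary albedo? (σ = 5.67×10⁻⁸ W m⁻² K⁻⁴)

From T_eq⁴ = S(1−A)/(4σ): 1−A = 4σT_eq⁴/S.
1−A = 4 × 5.67×10⁻⁸ × (219)⁴ / 2610 = 0.200.

A ≈ 0.80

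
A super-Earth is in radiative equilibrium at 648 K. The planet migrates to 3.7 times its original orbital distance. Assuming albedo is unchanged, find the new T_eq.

T_eq ∝ L^(1/4) · d^(−1/2).
T′ = 648 / 3.7^(1/2) = 337 K.

T_eq ≈ 337 K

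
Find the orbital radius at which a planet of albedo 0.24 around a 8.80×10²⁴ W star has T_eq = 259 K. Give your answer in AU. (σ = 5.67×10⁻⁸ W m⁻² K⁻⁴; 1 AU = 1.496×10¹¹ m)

d ≈ 0.153 AU

From T_eq⁴ = L(1−A)/(16πσd²): d = √[L(1−A)/(16πσT_eq⁴)].
d = √[8.80×10²⁴ × 0.76 / (16π × 5.67×10⁻⁸ × (259)⁴)] = 2.28×10¹⁰ m = 0.153 AU.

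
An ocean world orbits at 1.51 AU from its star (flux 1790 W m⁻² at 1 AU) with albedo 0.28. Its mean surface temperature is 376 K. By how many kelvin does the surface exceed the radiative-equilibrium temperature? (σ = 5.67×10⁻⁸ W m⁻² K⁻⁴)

ΔT ≈ 152.6 K

S = 1790/1.51² = 785.1 W m⁻².
T_eq = [S(1−A)/(4σ)]^(1/4) = [785.1×0.72/(4×5.67×10⁻⁸)]^(1/4) = 223.4 K.
ΔT = T_surf − T_eq = 376 − 223.4.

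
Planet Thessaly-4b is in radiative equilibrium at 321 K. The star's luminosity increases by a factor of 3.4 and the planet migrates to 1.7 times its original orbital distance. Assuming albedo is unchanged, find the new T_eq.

T_eq ≈ 334 K

T_eq ∝ L^(1/4) · d^(−1/2).
T′ = 321 × 3.4^(1/4) / 1.7^(1/2) = 334 K.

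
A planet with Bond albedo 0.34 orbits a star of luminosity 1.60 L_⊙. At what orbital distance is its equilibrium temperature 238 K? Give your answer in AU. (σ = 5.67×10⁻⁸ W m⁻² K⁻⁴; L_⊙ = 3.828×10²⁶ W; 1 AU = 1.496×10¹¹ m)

d ≈ 1.41 AU

L = 1.60 × 3.828×10²⁶ = 6.12×10²⁶ W.
From T_eq⁴ = L(1−A)/(16πσd²): d = √[L(1−A)/(16πσT_eq⁴)].
d = √[6.12×10²⁶ × 0.66 / (16π × 5.67×10⁻⁸ × (238)⁴)] = 2.10×10¹¹ m = 1.41 AU.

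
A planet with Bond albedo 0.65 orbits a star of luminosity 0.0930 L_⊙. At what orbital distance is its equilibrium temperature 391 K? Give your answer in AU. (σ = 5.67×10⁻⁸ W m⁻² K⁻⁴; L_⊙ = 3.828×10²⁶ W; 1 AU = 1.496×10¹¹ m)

d ≈ 0.0914 AU

L = 0.0930 × 3.828×10²⁶ = 3.56×10²⁵ W.
From T_eq⁴ = L(1−A)/(16πσd²): d = √[L(1−A)/(16πσT_eq⁴)].
d = √[3.56×10²⁵ × 0.35 / (16π × 5.67×10⁻⁸ × (391)⁴)] = 1.37×10¹⁰ m = 0.0914 AU.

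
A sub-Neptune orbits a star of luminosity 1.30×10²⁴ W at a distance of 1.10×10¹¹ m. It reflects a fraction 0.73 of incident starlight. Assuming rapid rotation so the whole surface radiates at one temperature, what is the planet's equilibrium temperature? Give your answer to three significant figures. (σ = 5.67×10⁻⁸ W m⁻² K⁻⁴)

T_eq ≈ 56.5 K

Flux: S = L/(4πd²) = 1.30×10²⁴/(4π×(1.10×10¹¹)²) = 8.55 W m⁻².
Energy balance: absorbed = emitted ⇒ πR²·S(1−A) = 4πR²·σT_eq⁴, so T_eq⁴ = S(1−A)/(4σ).
T_eq = [8.55 × 0.27 / (4 × 5.67×10⁻⁸)]^(1/4) = (1.02×10⁷)^(1/4) = 56.5 K.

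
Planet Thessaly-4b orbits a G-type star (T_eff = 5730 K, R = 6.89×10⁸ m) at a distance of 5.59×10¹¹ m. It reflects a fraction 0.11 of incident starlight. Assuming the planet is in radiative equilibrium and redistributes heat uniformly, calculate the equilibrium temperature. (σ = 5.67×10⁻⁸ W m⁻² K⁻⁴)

L = 4πR_⋆²σT_⋆⁴ = 4π(6.89×10⁸)² × 5.67×10⁻⁸ × (5730)⁴ = 3.65×10²⁶ W.
S = L/(4πd²) = 92.9 W m⁻².
Energy balance: absorbed = emitted ⇒ πR²·S(1−A) = 4πR²·σT_eq⁴, so T_eq⁴ = S(1−A)/(4σ).
T_eq = [92.9 × 0.89 / (4 × 5.67×10⁻⁸)]^(1/4) = (3.64×10⁸)^(1/4) = 138 K.

T_eq ≈ 138 K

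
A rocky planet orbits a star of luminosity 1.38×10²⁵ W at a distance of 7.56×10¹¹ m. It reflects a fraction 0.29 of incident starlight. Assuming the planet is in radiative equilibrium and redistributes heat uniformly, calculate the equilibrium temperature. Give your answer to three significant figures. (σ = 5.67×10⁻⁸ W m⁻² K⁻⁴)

Flux: S = L/(4πd²) = 1.38×10²⁵/(4π×(7.56×10¹¹)²) = 1.92 W m⁻².
Energy balance: absorbed = emitted ⇒ πR²·S(1−A) = 4πR²·σT_eq⁴, so T_eq⁴ = S(1−A)/(4σ).
T_eq = [1.92 × 0.71 / (4 × 5.67×10⁻⁸)]^(1/4) = (6.02×10⁶)^(1/4) = 49.5 K.

T_eq ≈ 49.5 K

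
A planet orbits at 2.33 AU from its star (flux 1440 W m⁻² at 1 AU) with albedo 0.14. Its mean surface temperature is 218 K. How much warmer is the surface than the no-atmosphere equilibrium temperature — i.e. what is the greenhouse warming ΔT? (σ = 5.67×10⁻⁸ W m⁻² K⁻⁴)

S = 1440/2.33² = 265.2 W m⁻².
T_eq = [S(1−A)/(4σ)]^(1/4) = [265.2×0.86/(4×5.67×10⁻⁸)]^(1/4) = 178.1 K.
ΔT = T_surf − T_eq = 218 − 178.1.

ΔT ≈ 39.9 K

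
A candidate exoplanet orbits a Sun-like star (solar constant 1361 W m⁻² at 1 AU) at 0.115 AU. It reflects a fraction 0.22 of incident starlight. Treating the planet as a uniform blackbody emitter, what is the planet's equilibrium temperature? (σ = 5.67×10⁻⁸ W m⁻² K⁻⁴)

Flux at 0.115 AU: S = 1361/0.115² = 1.03×10⁵ W m⁻².
Energy balance: absorbed = emitted ⇒ πR²·S(1−A) = 4πR²·σT_eq⁴, so T_eq⁴ = S(1−A)/(4σ).
T_eq = [1.03×10⁵ × 0.78 / (4 × 5.67×10⁻⁸)]^(1/4) = (3.54×10¹¹)^(1/4) = 771 K.

T_eq ≈ 771 K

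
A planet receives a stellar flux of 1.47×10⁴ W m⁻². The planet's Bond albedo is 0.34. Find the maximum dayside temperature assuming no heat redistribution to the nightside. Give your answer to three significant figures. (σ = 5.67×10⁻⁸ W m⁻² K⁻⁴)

T_ss ≈ 643 K

With no redistribution each surface element balances locally: S(1−A) = σT⁴.
T = [1.47×10⁴ × 0.66 / 5.67×10⁻⁸]^(1/4) = (1.71×10¹¹)^(1/4) = 643 K.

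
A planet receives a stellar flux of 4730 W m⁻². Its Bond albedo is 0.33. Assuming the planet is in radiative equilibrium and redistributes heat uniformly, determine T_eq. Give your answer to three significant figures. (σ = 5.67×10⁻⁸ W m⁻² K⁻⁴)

Energy balance: absorbed = emitted ⇒ πR²·S(1−A) = 4πR²·σT_eq⁴, so T_eq⁴ = S(1−A)/(4σ).
T_eq = [4730 × 0.67 / (4 × 5.67×10⁻⁸)]^(1/4) = (1.40×10¹⁰)^(1/4) = 344 K.

T_eq ≈ 344 K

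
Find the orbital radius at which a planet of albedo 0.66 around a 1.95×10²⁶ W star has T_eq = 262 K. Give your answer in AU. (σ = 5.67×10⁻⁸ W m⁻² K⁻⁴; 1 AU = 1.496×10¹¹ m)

d ≈ 0.470 AU

From T_eq⁴ = L(1−A)/(16πσd²): d = √[L(1−A)/(16πσT_eq⁴)].
d = √[1.95×10²⁶ × 0.34 / (16π × 5.67×10⁻⁸ × (262)⁴)] = 7.03×10¹⁰ m = 0.470 AU.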